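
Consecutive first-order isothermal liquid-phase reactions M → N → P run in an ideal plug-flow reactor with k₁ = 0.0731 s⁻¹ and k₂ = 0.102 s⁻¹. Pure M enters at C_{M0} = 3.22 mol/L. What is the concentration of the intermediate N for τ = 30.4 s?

0.516 mol/L

For first-order series with pure M initially, C_N(τ) = k₁C_{M0}/(k₂−k₁)·(e^(−k₁τ) − e^(−k₂τ)).
e^(−k₁τ) = e^(−0.0731×30.4) = e^(−2.222) = 0.1084; e^(−k₂τ) = e^(−3.101) = 0.04501.
C_N = 0.0731×3.22/(0.102−0.0731) × (0.1084−0.04501) = 8.145×0.06335 = 0.5160 mol/L.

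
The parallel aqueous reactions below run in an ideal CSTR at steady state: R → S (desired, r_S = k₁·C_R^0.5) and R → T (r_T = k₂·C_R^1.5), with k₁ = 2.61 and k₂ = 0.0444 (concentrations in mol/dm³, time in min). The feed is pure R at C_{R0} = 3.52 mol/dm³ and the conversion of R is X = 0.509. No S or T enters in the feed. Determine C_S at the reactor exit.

1.74 mol/dm³

Exit C_R = C_{R0}(1−X) = 3.52×0.491 = 1.728 mol/dm³.
In a CSTR the entire volume is at exit conditions, so r_S = 2.61×1.728^0.5 = 3.431 and r_T = 0.0444×1.728^1.5 = 0.1009.
Fraction of consumed R going to S: r_S/(r_S+r_T) = 0.9714.
C_S = 0.9714·C_{R0}·X = 0.9714×3.52×0.509 = 1.74 mol/dm³.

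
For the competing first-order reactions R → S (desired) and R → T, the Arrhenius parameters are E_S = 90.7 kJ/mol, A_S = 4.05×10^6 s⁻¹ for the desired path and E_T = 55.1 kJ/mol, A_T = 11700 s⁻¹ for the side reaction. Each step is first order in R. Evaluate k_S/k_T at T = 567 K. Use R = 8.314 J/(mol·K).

Since both paths have the same order in R, the concentration cancels and S_{S/T} = k_S/k_T = (A_S/A_T)·exp[(E_T−E_S)/(RT)].
(E_T−E_S)/(RT) = (55.1−90.7)×10³/(8.314×567) = -35600/4714 = -7.552.
k_S/k_T = (4.05×10^6/11700)·exp(-7.552) = 346.2 × 5.251×10^-4 = 0.182.
Since E_S > E_T, raising the temperature improves selectivity toward S.

0.182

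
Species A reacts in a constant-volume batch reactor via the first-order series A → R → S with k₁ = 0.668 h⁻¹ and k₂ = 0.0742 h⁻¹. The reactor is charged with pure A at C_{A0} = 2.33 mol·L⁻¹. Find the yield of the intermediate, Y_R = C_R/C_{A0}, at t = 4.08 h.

0.757

For first-order series with pure A initially, C_R(t) = k₁C_{A0}/(k₂−k₁)·(e^(−k₁t) − e^(−k₂t)).
e^(−k₁t) = e^(−0.668×4.08) = e^(−2.725) = 0.06552; e^(−k₂t) = e^(−0.3027) = 0.7388.
C_R = 0.668×2.33/(0.0742−0.668) × (0.06552−0.7388) = (-2.621)×(-0.6733) = 1.765 mol·L⁻¹.
Y_R = C_R/C_{A0} = 1.765/2.33 = 0.757.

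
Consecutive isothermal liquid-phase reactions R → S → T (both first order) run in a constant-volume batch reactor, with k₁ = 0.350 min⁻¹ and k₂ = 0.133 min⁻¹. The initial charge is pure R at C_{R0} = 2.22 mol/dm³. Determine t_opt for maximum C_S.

For first-order series the maximum of C_S occurs at t_opt = ln(k₂/k₁)/(k₂−k₁).
= ln(0.133/0.350)/(0.133−0.350) = ln(0.3800)/-0.2170 = -0.9676/-0.2170 = 4.46 min.

4.46 min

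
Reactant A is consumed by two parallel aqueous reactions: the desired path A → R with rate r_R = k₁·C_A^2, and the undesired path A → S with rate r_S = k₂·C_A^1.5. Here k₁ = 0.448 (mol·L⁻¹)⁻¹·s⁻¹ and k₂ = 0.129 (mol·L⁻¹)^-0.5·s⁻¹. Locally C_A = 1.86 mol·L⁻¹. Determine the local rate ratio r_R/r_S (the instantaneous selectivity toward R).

4.74

S_{R/S} = r_R/r_S = (k₁·C_A^2)/(k₂·C_A^1.5) = (k₁/k₂)·C_A^0.5.
= (0.448×1.860^2) / (0.129×1.860^1.5) = 1.550/0.3272 = 4.74.
Since the desired path is higher order in A, keeping C_A high (PFR or concentrated feed) favours R.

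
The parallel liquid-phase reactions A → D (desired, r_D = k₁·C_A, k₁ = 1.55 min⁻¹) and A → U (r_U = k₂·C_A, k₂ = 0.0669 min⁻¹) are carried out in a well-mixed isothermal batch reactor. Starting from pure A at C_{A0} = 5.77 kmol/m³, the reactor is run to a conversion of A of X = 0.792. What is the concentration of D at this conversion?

C_A = C_{A0}(1−X) = 1.200 kmol/m³.
Both paths are first order in A, so the instantaneous fraction to D is constant: dC_D/d(−C_A) = k₁/(k₁+k₂) = 0.9586.
C_D = 0.9586·(C_{A0}−C_A) = 0.9586×4.570 = 4.38 kmol/m³.

4.38 kmol/m³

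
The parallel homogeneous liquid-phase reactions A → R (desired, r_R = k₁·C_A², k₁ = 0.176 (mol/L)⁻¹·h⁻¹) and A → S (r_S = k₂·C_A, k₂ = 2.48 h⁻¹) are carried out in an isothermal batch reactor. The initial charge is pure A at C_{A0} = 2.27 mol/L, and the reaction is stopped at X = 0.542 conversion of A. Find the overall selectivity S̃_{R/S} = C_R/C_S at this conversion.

0.117

C_A = C_{A0}(1−X) = 1.040 mol/L.
Along a PFR/batch, dC_S/dC_A = −r_S/(r_R+r_S) = −k₂/(k₂+k₁·C_A).
Integrating from C_{A0} to C_A: C_S = (2.48/0.176)·ln[(2.48+0.176·2.27)/(2.48+0.176·1.04)] = 14.09·ln(2.880/2.663) = 1.102 mol/L.
Then C_R = (C_{A0}−C_A) − C_S = 1.230 − 1.102 = 0.1287 mol/L.
S̃_{R/S} = C_R/C_S = 0.1287/1.102 = 0.117.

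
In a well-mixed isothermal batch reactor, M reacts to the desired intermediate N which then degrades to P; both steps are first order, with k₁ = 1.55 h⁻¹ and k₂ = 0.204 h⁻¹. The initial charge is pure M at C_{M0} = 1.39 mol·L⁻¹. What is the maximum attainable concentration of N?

1.02 mol·L⁻¹

Evaluating C_N at t_opt = ln(k₂/k₁)/(k₂−k₁) gives C_{N,max}/C_{M0} = (k₁/k₂)^[k₂/(k₂−k₁)].
= (1.55/0.204)^(0.204/(0.204−1.55)) = (7.598)^(-0.1516) = 0.7354.
C_{N,max} = 0.7354×1.39 = 1.02 mol·L⁻¹.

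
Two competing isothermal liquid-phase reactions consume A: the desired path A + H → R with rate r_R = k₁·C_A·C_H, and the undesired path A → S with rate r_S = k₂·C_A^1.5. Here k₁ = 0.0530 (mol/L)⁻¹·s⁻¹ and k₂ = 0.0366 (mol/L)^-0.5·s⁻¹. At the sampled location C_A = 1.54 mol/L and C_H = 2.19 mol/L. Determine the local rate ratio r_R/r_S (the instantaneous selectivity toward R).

2.56

S_{R/S} = r_R/r_S = (k₁·C_A·C_H)/(k₂·C_A^1.5) = (k₁/k₂)·C_A^-0.5·C_H.
= (0.0530×1.540×2.190) / (0.0366×1.540^1.5) = 0.1787/0.06995 = 2.56.
The undesired path is higher order in A, so low C_A (CSTR or dilute feed) favours R.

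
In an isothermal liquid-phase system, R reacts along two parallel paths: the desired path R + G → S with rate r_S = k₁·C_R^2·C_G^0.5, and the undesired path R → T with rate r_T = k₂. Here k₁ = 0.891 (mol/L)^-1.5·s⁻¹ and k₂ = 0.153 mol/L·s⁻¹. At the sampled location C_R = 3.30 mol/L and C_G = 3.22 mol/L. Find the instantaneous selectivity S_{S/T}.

S_{S/T} = r_S/r_T = (k₁·C_R^2·C_G^0.5)/(k₂) = (k₁/k₂)·C_R^2·C_G^0.5.
= (0.891×3.300^2×3.220^0.5) / (0.153) = 17.41/0.1530 = 114.
Since the desired path is higher order in R, keeping C_R high (PFR or concentrated feed) favours S.

114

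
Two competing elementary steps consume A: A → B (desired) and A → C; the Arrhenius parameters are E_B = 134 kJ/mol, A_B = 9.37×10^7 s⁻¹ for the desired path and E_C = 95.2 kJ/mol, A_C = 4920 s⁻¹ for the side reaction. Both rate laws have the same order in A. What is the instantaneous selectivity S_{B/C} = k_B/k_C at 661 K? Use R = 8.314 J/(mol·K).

16.4

With equal orders, S_{B/C} = k_B/k_C = (A_B/A_C)·exp[(E_C−E_B)/(RT)].
(E_C−E_B)/(RT) = (95.2−134)×10³/(8.314×661) = -38800/5496 = -7.060.
k_B/k_C = (9.37×10^7/4920)·exp(-7.060) = 19045 × 8.586×10^-4 = 16.4.
Since E_B > E_C, raising the temperature improves selectivity toward B.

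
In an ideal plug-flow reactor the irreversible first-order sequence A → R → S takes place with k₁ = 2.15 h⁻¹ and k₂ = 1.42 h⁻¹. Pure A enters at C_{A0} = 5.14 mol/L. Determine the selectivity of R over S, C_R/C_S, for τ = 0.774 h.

1.09

The intermediate concentration in a first-order A→B→C sequence is C_R = k₁C_{A0}(e^(−k₁τ) − e^(−k₂τ))/(k₂−k₁).
e^(−k₁τ) = e^(−2.15×0.774) = e^(−1.664) = 0.1894; e^(−k₂τ) = e^(−1.099) = 0.3332.
C_R = 2.15×5.14/(1.42−2.15) × (0.1894−0.3332) = (-15.14)×(-0.1438) = 2.177 mol/L.
C_A = C_{A0}e^(−k₁τ) = 0.9733 mol/L, so C_S = C_{A0}−C_A−C_R = 1.990 mol/L; C_R/C_S = 1.09.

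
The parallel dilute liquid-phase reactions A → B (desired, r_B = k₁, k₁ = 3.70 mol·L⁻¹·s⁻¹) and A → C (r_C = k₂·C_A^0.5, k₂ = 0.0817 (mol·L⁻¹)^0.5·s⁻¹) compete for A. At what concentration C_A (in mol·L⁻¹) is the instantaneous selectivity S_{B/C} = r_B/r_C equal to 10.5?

18.6 mol·L⁻¹

S_{B/C} = (k₁/k₂)·C_A^-0.5 ⇒ C_A = (S·k₂/k₁)^(-2).
= (10.5×0.0817/3.70)^(-2) = (0.2319)^(-2) = 18.6 mol·L⁻¹.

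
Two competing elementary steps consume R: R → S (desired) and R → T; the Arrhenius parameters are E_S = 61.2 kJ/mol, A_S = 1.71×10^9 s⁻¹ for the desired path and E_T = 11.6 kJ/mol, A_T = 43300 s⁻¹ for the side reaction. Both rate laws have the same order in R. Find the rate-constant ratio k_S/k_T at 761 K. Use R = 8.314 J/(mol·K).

15.6

k_S/k_T = (A_S/A_T)·exp[−(E_S−E_T)/(RT)] = (A_S/A_T)·exp[(E_T−E_S)/(RT)].
(E_T−E_S)/(RT) = (11.6−61.2)×10³/(8.314×761) = -49600/6327 = -7.839.
k_S/k_T = (1.71×10^9/43300)·exp(-7.839) = 39492 × 3.939×10^-4 = 15.6.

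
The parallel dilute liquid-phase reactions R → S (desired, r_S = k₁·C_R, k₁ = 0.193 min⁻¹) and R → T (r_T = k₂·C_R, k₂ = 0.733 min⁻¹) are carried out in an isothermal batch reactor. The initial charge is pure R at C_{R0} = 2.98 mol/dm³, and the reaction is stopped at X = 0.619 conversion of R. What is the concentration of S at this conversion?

0.384 mol/dm³

C_R = C_{R0}(1−X) = 1.135 mol/dm³.
Both paths are first order in R, so the instantaneous fraction to S is constant: dC_S/d(−C_R) = k₁/(k₁+k₂) = 0.2084.
C_S = 0.2084·(C_{R0}−C_R) = 0.2084×1.845 = 0.384 mol/dm³.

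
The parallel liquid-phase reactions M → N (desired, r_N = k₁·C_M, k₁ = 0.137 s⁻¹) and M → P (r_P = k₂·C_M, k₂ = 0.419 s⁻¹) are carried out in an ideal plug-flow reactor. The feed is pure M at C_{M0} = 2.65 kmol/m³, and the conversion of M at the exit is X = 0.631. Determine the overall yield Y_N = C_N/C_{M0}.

0.155

C_M = C_{M0}(1−X) = 0.9778 kmol/m³.
Both paths are first order in M, so the instantaneous fraction to N is constant: dC_N/d(−C_M) = k₁/(k₁+k₂) = 0.2464.
C_N = 0.2464·(C_{M0}−C_M) = 0.2464×1.672 = 0.412 kmol/m³.
Y_N = C_N/C_{M0} = 0.4120/2.65 = 0.155.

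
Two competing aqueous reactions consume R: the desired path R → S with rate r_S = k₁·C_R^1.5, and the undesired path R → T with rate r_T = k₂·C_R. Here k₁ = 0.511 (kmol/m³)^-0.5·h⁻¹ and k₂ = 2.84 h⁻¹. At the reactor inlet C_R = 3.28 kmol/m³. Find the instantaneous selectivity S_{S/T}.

0.326

S_{S/T} = r_S/r_T = (k₁·C_R^1.5)/(k₂·C_R) = (k₁/k₂)·C_R^0.5.
= (0.511×3.280^1.5) / (2.84×3.280) = 3.036/9.315 = 0.326.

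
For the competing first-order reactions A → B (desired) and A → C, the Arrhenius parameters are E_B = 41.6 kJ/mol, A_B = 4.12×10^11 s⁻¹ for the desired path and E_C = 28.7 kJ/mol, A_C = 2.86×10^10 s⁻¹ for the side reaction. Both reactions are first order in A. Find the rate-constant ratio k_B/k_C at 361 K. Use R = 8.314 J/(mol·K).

k_B/k_C = (A_B/A_C)·exp[−(E_B−E_C)/(RT)] = (A_B/A_C)·exp[(E_C−E_B)/(RT)].
(E_C−E_B)/(RT) = (28.7−41.6)×10³/(8.314×361) = -12900/3001 = -4.298.
k_B/k_C = (4.12×10^11/2.86×10^10)·exp(-4.298) = 14.41 × 0.01359 = 0.196.
Since E_B > E_C, raising the temperature improves selectivity toward B.

0.196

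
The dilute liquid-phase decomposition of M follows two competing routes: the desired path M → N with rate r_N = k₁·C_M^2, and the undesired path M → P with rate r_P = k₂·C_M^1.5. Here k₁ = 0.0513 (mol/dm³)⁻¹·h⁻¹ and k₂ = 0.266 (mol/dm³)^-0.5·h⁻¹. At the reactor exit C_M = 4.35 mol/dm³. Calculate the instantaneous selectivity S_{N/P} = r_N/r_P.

0.402

S_{N/P} = r_N/r_P = (k₁·C_M^2)/(k₂·C_M^1.5) = (k₁/k₂)·C_M^0.5.
= (0.0513×4.350^2) / (0.266×4.350^1.5) = 0.9707/2.413 = 0.402.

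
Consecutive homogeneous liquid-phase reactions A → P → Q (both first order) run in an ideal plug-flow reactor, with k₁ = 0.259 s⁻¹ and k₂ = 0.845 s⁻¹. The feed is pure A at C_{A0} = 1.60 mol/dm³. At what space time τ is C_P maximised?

2.02 s

The intermediate peaks when r₁ = r₂, i.e. k₁e^(−k₁τ) = k₂e^(−k₂τ), giving τ_opt = ln(k₂/k₁)/(k₂−k₁).
= ln(0.845/0.259)/(0.845−0.259) = ln(3.263)/0.5860 = 1.183/0.5860 = 2.02 s.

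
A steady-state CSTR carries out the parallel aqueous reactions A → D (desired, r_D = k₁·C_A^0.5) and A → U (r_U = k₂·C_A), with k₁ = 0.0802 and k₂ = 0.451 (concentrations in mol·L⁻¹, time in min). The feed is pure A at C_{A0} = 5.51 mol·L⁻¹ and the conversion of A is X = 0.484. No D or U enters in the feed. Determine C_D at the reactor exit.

0.254 mol·L⁻¹

Exit C_A = C_{A0}(1−X) = 5.51×0.516 = 2.843 mol·L⁻¹.
A CSTR operates uniformly at the exit composition, giving r_D = 0.1352 and r_U = 1.282 (each k·C_A^n at C_A = 2.843).
Fraction of consumed A going to D: r_D/(r_D+r_U) = 0.09540.
C_D = 0.09540·C_{A0}·X = 0.09540×5.51×0.484 = 0.254 mol·L⁻¹.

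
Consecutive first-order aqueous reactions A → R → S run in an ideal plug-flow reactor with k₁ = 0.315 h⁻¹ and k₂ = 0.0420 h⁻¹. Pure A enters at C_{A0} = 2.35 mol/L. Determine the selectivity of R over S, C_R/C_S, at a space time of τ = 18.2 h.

1.15

For first-order series with pure A initially, C_R(τ) = k₁C_{A0}/(k₂−k₁)·(e^(−k₁τ) − e^(−k₂τ)).
e^(−k₁τ) = e^(−0.315×18.2) = e^(−5.733) = 0.003237; e^(−k₂τ) = e^(−0.7644) = 0.4656.
C_R = 0.315×2.35/(0.0420−0.315) × (0.003237−0.4656) = (-2.712)×(-0.4624) = 1.254 mol/L.
C_A = C_{A0}e^(−k₁τ) = 0.007608 mol/L, so C_S = C_{A0}−C_A−C_R = 1.089 mol/L; C_R/C_S = 1.15.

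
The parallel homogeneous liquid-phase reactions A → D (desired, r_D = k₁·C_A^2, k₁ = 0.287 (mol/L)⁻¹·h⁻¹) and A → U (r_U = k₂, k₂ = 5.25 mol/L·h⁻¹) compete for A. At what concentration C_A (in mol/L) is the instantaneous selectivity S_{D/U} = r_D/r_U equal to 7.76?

S_{D/U} = (k₁/k₂)·C_A^2 ⇒ C_A = (S·k₂/k₁)^(0.5).
= (7.76×5.25/0.287)^(0.5) = (142.0)^(0.5) = 11.9 mol/L.

11.9 mol/L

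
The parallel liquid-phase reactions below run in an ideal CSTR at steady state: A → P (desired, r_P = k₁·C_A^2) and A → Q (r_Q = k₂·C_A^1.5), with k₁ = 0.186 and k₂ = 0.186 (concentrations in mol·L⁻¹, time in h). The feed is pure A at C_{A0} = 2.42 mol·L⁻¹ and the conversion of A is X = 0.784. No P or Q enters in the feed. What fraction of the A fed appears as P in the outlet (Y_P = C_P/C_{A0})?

Exit C_A = C_{A0}(1−X) = 2.42×0.216 = 0.5227 mol·L⁻¹.
In a CSTR the entire volume is at exit conditions, so r_P = 0.186×0.5227^2 = 0.05082 and r_Q = 0.186×0.5227^1.5 = 0.07029.
Fraction of consumed A going to P: r_P/(r_P+r_Q) = 0.4196.
C_P = 0.4196·C_{A0}·X = 0.4196×2.42×0.784 = 0.796 mol·L⁻¹; Y_P = C_P/C_{A0} = 0.329.

0.329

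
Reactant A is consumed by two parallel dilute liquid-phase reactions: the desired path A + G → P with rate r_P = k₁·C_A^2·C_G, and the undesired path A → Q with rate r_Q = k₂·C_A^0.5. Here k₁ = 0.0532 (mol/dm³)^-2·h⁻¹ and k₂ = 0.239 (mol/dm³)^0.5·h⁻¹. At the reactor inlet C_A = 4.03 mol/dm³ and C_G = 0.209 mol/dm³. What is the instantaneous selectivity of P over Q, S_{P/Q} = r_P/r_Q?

0.376

S_{P/Q} = r_P/r_Q = (k₁·C_A^2·C_G)/(k₂·C_A^0.5) = (k₁/k₂)·C_A^1.5·C_G.
= (0.0532×4.030^2×0.2090) / (0.239×4.030^0.5) = 0.1806/0.4798 = 0.376.
Since the desired path is higher order in A, keeping C_A high (PFR or concentrated feed) favours P.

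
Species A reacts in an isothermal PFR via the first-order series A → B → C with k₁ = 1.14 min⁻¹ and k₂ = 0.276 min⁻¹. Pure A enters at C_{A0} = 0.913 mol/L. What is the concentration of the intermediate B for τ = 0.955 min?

0.520 mol/L

For first-order series with pure A initially, C_B(τ) = k₁C_{A0}/(k₂−k₁)·(e^(−k₁τ) − e^(−k₂τ)).
e^(−k₁τ) = e^(−1.14×0.955) = e^(−1.089) = 0.3367; e^(−k₂τ) = e^(−0.2636) = 0.7683.
C_B = 1.14×0.913/(0.276−1.14) × (0.3367−0.7683) = (-1.205)×(-0.4316) = 0.5200 mol/L.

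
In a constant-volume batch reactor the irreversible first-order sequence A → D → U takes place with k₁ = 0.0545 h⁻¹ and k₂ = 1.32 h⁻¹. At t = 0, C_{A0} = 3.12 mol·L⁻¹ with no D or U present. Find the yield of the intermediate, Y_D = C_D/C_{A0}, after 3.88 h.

The intermediate concentration in a first-order A→B→C sequence is C_D = k₁C_{A0}(e^(−k₁t) − e^(−k₂t))/(k₂−k₁).
e^(−k₁t) = e^(−0.0545×3.88) = e^(−0.2115) = 0.8094; e^(−k₂t) = e^(−5.122) = 0.005966.
C_D = 0.0545×3.12/(1.32−0.0545) × (0.8094−0.005966) = 0.1344×0.8034 = 0.1080 mol·L⁻¹.
Y_D = C_D/C_{A0} = 0.1080/3.12 = 0.0346.

0.0346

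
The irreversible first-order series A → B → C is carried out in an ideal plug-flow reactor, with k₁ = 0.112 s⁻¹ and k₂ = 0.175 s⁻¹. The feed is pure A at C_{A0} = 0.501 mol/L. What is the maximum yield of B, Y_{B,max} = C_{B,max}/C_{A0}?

At the optimum, C_{B,max}/C_{A0} = (k₁/k₂)^[k₂/(k₂−k₁)].
= (0.112/0.175)^(0.175/(0.175−0.112)) = (0.6400)^(2.778) = 0.2895.

0.289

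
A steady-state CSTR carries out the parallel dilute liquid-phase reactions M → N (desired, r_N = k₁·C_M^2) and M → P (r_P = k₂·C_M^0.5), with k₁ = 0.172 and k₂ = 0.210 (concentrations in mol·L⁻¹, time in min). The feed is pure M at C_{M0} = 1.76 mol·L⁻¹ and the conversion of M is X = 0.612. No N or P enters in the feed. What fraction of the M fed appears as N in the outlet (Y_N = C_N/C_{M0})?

Exit C_M = C_{M0}(1−X) = 1.76×0.388 = 0.6829 mol·L⁻¹.
Rates in a CSTR are evaluated at the outlet concentration: r_N = 0.172×0.6829^2 = 0.08021, r_P = 0.210×0.6829^0.5 = 0.1735.
Fraction of consumed M going to N: r_N/(r_N+r_P) = 0.3161.
C_N = 0.3161·C_{M0}·X = 0.3161×1.76×0.612 = 0.340 mol·L⁻¹; Y_N = C_N/C_{M0} = 0.193.

0.193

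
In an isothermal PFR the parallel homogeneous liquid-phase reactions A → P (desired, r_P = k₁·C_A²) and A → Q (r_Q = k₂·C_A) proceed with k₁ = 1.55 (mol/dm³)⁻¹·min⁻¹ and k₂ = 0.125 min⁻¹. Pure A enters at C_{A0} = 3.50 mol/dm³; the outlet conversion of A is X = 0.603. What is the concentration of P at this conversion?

C_A = C_{A0}(1−X) = 1.389 mol/dm³.
Along a PFR/batch, dC_Q/dC_A = −r_Q/(r_P+r_Q) = −k₂/(k₂+k₁·C_A).
Integrating from C_{A0} to C_A: C_Q = (0.125/1.55)·ln[(0.125+1.55·3.50)/(0.125+1.55·1.39)] = 0.08065·ln(5.550/2.279) = 0.07179 mol/dm³.
Then C_P = (C_{A0}−C_A) − C_Q = 2.111 − 0.07179 = 2.039 mol/dm³.

2.04 mol/dm³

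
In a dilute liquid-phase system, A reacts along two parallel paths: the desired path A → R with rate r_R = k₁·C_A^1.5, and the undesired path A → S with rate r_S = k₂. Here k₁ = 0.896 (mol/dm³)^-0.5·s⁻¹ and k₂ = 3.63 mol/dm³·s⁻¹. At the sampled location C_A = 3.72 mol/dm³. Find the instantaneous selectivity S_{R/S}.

S_{R/S} = r_R/r_S = (k₁·C_A^1.5)/(k₂) = (k₁/k₂)·C_A^1.5.
= (0.896×3.720^1.5) / (3.63) = 6.429/3.630 = 1.77.
Since the desired path is higher order in A, keeping C_A high (PFR or concentrated feed) favours R.

1.77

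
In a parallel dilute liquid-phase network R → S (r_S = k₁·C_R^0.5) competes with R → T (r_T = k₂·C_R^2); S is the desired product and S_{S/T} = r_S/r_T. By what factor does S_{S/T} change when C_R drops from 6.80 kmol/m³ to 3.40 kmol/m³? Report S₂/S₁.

S_{S/T} = (k₁/k₂)·C_R^-1.5, so S₂/S₁ = (C_{R,2}/C_{R,1})^-1.5.
= (3.40/6.80)^(-1.5) = (0.5000)^(-1.5) = 2.83.
Selectivity toward S rises as C_R falls — low-concentration operation is favoured.

2.83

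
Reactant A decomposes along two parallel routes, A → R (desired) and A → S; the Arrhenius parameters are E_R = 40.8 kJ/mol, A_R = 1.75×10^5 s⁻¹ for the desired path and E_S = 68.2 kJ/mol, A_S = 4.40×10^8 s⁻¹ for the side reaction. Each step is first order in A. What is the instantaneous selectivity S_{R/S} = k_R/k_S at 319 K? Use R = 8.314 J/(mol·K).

12.2

With equal orders, S_{R/S} = k_R/k_S = (A_R/A_S)·exp[(E_S−E_R)/(RT)].
(E_S−E_R)/(RT) = (68.2−40.8)×10³/(8.314×319) = 27400/2652 = 10.33.
k_R/k_S = (1.75×10^5/4.40×10^8)·exp(10.33) = 3.977×10^-4 × 30674 = 12.2.
Since E_R < E_S, lowering the temperature improves selectivity toward R.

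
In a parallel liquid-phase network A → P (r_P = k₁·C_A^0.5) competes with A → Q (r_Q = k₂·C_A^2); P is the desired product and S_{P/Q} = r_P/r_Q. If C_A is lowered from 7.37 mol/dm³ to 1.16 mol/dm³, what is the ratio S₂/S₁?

16.0

S_{P/Q} = (k₁/k₂)·C_A^-1.5, so S₂/S₁ = (C_{A,2}/C_{A,1})^-1.5.
= (1.16/7.37)^(-1.5) = (0.1574)^(-1.5) = 16.0.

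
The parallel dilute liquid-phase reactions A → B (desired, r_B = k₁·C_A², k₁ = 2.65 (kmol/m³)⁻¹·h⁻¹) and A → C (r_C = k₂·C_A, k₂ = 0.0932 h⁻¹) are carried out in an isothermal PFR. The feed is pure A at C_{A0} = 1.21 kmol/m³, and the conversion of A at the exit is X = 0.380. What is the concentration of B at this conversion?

0.444 kmol/m³

C_A = C_{A0}(1−X) = 0.7502 kmol/m³.
Along a PFR/batch, dC_C/dC_A = −r_C/(r_B+r_C) = −k₂/(k₂+k₁·C_A).
Integrating from C_{A0} to C_A: C_C = (0.0932/2.65)·ln[(0.0932+2.65·1.21)/(0.0932+2.65·0.750)] = 0.03517·ln(3.300/2.081) = 0.01621 kmol/m³.
Then C_B = (C_{A0}−C_A) − C_C = 0.4598 − 0.01621 = 0.4436 kmol/m³.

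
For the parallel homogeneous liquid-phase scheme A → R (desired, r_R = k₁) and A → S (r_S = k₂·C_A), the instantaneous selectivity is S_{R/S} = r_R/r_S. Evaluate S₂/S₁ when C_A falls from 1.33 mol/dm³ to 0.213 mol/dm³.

S_{R/S} = (k₁/k₂)·C_A⁻¹, so S₂/S₁ = (C_{A,2}/C_{A,1})⁻¹.
= 1.33/0.213 = 6.24.
Selectivity toward R rises as C_A falls — low-concentration operation is favoured.

6.24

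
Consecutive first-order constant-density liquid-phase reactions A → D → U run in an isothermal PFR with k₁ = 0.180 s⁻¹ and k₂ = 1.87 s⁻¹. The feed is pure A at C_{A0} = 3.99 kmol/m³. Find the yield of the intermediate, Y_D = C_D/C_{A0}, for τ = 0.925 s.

0.0713

Solving the coupled first-order balances gives C_D(τ) = [k₁/(k₂−k₁)]·C_{A0}·(e^(−k₁τ) − e^(−k₂τ)).
e^(−k₁τ) = e^(−0.180×0.925) = e^(−0.1665) = 0.8466; e^(−k₂τ) = e^(−1.730) = 0.1773.
C_D = 0.180×3.99/(1.87−0.180) × (0.8466−0.1773) = 0.4250×0.6693 = 0.2844 kmol/m³.
Y_D = C_D/C_{A0} = 0.2844/3.99 = 0.0713.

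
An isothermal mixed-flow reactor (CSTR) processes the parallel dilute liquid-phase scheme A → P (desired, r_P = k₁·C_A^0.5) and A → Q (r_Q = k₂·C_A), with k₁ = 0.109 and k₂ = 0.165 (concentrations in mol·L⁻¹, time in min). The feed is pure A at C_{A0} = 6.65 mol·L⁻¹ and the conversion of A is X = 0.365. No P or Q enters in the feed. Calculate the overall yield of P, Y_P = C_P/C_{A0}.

Exit C_A = C_{A0}(1−X) = 6.65×0.635 = 4.223 mol·L⁻¹.
Rates in a CSTR are evaluated at the outlet concentration: r_P = 0.109×4.223^0.5 = 0.2240, r_Q = 0.165×4.223 = 0.6968.
Fraction of consumed A going to P: r_P/(r_P+r_Q) = 0.2433.
C_P = 0.2433·C_{A0}·X = 0.2433×6.65×0.365 = 0.590 mol·L⁻¹; Y_P = C_P/C_{A0} = 0.0888.

0.0888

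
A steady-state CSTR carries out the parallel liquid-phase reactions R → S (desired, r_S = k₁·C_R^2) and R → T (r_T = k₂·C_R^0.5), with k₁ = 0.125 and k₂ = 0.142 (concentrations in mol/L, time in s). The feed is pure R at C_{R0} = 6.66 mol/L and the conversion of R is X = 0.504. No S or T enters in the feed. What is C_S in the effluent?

2.82 mol/L

Exit C_R = C_{R0}(1−X) = 6.66×0.496 = 3.303 mol/L.
A CSTR operates uniformly at the exit composition, giving r_S = 1.364 and r_T = 0.2581 (each k·C_R^n at C_R = 3.303).
Fraction of consumed R going to S: r_S/(r_S+r_T) = 0.8409.
C_S = 0.8409·C_{R0}·X = 0.8409×6.66×0.504 = 2.82 mol/L.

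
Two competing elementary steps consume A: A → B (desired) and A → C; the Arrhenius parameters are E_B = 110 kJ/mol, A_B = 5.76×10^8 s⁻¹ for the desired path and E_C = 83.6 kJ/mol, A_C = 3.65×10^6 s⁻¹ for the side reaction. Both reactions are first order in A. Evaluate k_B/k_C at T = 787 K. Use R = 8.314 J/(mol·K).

k_B/k_C = (A_B/A_C)·exp[−(E_B−E_C)/(RT)] = (A_B/A_C)·exp[(E_C−E_B)/(RT)].
(E_C−E_B)/(RT) = (83.6−110)×10³/(8.314×787) = -26400/6543 = -4.035.
k_B/k_C = (5.76×10^8/3.65×10^6)·exp(-4.035) = 157.8 × 0.01769 = 2.79.

2.79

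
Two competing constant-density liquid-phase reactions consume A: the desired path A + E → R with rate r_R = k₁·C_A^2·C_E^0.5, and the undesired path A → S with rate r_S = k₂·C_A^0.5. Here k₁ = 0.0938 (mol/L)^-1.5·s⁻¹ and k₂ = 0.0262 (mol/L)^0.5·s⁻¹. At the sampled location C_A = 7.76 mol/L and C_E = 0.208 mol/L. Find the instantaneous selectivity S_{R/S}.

35.3

S_{R/S} = r_R/r_S = (k₁·C_A^2·C_E^0.5)/(k₂·C_A^0.5) = (k₁/k₂)·C_A^1.5·C_E^0.5.
= (0.0938×7.760^2×0.2080^0.5) / (0.0262×7.760^0.5) = 2.576/0.07298 = 35.3.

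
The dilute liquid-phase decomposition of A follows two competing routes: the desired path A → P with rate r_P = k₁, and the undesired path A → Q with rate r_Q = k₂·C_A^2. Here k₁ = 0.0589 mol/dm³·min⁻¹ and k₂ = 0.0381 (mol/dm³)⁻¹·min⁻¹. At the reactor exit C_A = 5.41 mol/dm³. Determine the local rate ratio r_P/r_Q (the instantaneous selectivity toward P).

0.0528

S_{P/Q} = r_P/r_Q = (k₁)/(k₂·C_A^2) = (k₁/k₂)·C_A^-2.
= (0.0589) / (0.0381×5.410^2) = 0.05890/1.115 = 0.0528.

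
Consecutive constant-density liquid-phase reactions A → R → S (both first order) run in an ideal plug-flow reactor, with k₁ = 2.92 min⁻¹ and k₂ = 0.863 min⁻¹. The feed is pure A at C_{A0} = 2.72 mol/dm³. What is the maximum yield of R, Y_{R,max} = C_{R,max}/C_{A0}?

For a first-order series the maximum intermediate yield is C_{R,max}/C_{A0} = (k₁/k₂)^[k₂/(k₂−k₁)].
= (2.92/0.863)^(0.863/(0.863−2.92)) = (3.384)^(-0.4195) = 0.5997.

0.600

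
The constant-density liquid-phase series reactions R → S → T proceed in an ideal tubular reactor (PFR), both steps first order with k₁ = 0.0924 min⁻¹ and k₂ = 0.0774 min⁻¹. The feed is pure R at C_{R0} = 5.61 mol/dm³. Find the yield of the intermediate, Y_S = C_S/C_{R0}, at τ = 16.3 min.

The intermediate concentration in a first-order A→B→C sequence is C_S = k₁C_{R0}(e^(−k₁τ) − e^(−k₂τ))/(k₂−k₁).
e^(−k₁τ) = e^(−0.0924×16.3) = e^(−1.506) = 0.2218; e^(−k₂τ) = e^(−1.262) = 0.2832.
C_S = 0.0924×5.61/(0.0774−0.0924) × (0.2218−0.2832) = (-34.56)×(-0.06143) = 2.123 mol/dm³.
Y_S = C_S/C_{R0} = 2.123/5.61 = 0.378.

0.378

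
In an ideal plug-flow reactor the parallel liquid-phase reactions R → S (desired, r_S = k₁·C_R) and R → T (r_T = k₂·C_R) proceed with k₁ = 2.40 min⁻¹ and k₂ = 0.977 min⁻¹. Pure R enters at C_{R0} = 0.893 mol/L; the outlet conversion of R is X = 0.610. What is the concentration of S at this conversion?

0.387 mol/L

C_R = C_{R0}(1−X) = 0.3483 mol/L.
Both paths are first order in R, so the instantaneous fraction to S is constant: dC_S/d(−C_R) = k₁/(k₁+k₂) = 0.7107.
C_S = 0.7107·(C_{R0}−C_R) = 0.7107×0.5447 = 0.387 mol/L.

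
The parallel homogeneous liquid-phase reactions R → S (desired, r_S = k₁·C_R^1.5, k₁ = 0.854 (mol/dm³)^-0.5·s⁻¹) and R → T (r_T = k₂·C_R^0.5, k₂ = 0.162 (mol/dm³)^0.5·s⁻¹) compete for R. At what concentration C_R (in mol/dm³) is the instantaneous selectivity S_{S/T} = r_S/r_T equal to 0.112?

S_{S/T} = (k₁/k₂)·C_R ⇒ C_R = S·k₂/k₁.
= 0.112×0.162/0.854 = 0.0212 mol/dm³.

0.0212 mol/dm³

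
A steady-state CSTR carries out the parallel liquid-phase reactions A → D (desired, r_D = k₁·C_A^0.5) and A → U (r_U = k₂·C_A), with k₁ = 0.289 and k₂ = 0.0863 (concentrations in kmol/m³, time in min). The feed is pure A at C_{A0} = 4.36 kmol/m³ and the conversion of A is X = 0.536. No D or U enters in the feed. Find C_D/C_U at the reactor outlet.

Exit C_A = C_{A0}(1−X) = 4.36×0.464 = 2.023 kmol/m³.
Rates in a CSTR are evaluated at the outlet concentration: r_D = 0.289×2.023^0.5 = 0.4111, r_U = 0.0863×2.023 = 0.1746.
Overall selectivity = C_D/C_U = r_Dτ/(r_Uτ) = r_D/r_U = 2.35.

2.35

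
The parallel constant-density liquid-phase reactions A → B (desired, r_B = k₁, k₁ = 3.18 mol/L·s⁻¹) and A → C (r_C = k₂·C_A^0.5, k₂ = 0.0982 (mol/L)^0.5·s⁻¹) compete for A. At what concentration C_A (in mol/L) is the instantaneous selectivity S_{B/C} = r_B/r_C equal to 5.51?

34.5 mol/L

S_{B/C} = (k₁/k₂)·C_A^-0.5 ⇒ C_A = (S·k₂/k₁)^(-2).
= (5.51×0.0982/3.18)^(-2) = (0.1702)^(-2) = 34.5 mol/L.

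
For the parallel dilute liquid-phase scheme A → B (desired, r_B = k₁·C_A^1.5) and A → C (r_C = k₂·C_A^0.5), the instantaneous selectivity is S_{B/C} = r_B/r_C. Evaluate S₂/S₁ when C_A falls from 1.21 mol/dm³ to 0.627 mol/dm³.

0.518

S_{B/C} = (k₁/k₂)·C_A, so S₂/S₁ = (C_{A,2}/C_{A,1}).
= 0.627/1.21 = 0.518.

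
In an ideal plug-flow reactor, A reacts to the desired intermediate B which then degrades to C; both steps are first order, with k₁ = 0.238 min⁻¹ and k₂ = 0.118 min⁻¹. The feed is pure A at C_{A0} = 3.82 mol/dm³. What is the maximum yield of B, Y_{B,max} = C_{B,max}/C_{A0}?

At the optimum, C_{B,max}/C_{A0} = (k₁/k₂)^[k₂/(k₂−k₁)].
= (0.238/0.118)^(0.118/(0.118−0.238)) = (2.017)^(-0.9833) = 0.5016.

0.502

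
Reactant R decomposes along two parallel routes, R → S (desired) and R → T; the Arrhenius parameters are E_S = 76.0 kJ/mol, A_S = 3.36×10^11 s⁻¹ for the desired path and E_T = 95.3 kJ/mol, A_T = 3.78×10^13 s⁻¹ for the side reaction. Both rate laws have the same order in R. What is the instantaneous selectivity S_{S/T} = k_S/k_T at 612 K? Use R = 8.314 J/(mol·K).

With equal orders, S_{S/T} = k_S/k_T = (A_S/A_T)·exp[(E_T−E_S)/(RT)].
(E_T−E_S)/(RT) = (95.3−76.0)×10³/(8.314×612) = 19300/5088 = 3.793.
k_S/k_T = (3.36×10^11/3.78×10^13)·exp(3.793) = 0.008889 × 44.39 = 0.395.

0.395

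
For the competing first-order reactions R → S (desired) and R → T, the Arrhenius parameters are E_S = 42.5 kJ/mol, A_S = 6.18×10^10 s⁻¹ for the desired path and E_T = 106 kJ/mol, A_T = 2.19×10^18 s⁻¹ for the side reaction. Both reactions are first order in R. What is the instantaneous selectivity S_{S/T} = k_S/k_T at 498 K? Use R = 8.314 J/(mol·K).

k_S/k_T = (A_S/A_T)·exp[−(E_S−E_T)/(RT)] = (A_S/A_T)·exp[(E_T−E_S)/(RT)].
(E_T−E_S)/(RT) = (106−42.5)×10³/(8.314×498) = 63500/4140 = 15.34.
k_S/k_T = (6.18×10^10/2.19×10^18)·exp(15.34) = 2.822×10^-8 × 4.578×10^6 = 0.129.

0.129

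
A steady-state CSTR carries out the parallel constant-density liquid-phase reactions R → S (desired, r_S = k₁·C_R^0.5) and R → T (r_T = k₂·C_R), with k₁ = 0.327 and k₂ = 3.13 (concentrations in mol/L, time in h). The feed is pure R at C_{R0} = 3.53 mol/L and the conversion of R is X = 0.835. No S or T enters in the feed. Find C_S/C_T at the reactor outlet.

0.137

Exit C_R = C_{R0}(1−X) = 3.53×0.165 = 0.5825 mol/L.
A CSTR operates uniformly at the exit composition, giving r_S = 0.2496 and r_T = 1.823 (each k·C_R^n at C_R = 0.5825).
Overall selectivity = C_S/C_T = r_Sτ/(r_Tτ) = r_S/r_T = 0.137.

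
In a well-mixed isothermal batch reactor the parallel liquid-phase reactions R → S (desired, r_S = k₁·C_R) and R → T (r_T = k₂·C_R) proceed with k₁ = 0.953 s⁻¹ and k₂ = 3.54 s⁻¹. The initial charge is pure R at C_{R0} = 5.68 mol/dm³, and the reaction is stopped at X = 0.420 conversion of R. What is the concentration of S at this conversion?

0.506 mol/dm³

C_R = C_{R0}(1−X) = 3.294 mol/dm³.
Both paths are first order in R, so the instantaneous fraction to S is constant: dC_S/d(−C_R) = k₁/(k₁+k₂) = 0.2121.
C_S = 0.2121·(C_{R0}−C_R) = 0.2121×2.386 = 0.506 mol/dm³.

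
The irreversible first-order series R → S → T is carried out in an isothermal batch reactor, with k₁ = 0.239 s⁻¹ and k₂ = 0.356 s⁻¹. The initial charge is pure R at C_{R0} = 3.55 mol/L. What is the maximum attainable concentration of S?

1.06 mol/L

Evaluating C_S at t_opt = ln(k₂/k₁)/(k₂−k₁) gives C_{S,max}/C_{R0} = (k₁/k₂)^[k₂/(k₂−k₁)].
= (0.239/0.356)^(0.356/(0.356−0.239)) = (0.6713)^(3.043) = 0.2975.
C_{S,max} = 0.2975×3.55 = 1.06 mol/L.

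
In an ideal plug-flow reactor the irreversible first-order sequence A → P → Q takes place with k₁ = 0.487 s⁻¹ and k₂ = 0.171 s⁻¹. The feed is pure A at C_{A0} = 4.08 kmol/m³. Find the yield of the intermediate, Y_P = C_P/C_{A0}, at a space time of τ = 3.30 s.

Solving the coupled first-order balances gives C_P(τ) = [k₁/(k₂−k₁)]·C_{A0}·(e^(−k₁τ) − e^(−k₂τ)).
e^(−k₁τ) = e^(−0.487×3.30) = e^(−1.607) = 0.2005; e^(−k₂τ) = e^(−0.5643) = 0.5688.
C_P = 0.487×4.08/(0.171−0.487) × (0.2005−0.5688) = (-6.288)×(-0.3683) = 2.316 kmol/m³.
Y_P = C_P/C_{A0} = 2.316/4.08 = 0.568.

0.568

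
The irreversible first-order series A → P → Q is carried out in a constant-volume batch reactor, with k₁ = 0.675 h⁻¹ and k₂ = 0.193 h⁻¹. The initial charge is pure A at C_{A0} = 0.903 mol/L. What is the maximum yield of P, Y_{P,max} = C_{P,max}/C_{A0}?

0.606

At the optimum, C_{P,max}/C_{A0} = (k₁/k₂)^[k₂/(k₂−k₁)].
= (0.675/0.193)^(0.193/(0.193−0.675)) = (3.497)^(-0.4004) = 0.6057.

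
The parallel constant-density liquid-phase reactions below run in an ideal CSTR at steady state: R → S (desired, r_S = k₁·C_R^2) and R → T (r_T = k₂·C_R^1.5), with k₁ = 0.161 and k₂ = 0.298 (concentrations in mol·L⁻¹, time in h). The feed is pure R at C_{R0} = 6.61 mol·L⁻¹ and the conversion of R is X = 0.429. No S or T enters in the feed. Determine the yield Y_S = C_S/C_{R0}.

0.220

Exit C_R = C_{R0}(1−X) = 6.61×0.571 = 3.774 mol·L⁻¹.
In a CSTR the entire volume is at exit conditions, so r_S = 0.161×3.774^2 = 2.294 and r_T = 0.298×3.774^1.5 = 2.185.
Fraction of consumed R going to S: r_S/(r_S+r_T) = 0.5121.
C_S = 0.5121·C_{R0}·X = 0.5121×6.61×0.429 = 1.45 mol·L⁻¹; Y_S = C_S/C_{R0} = 0.220.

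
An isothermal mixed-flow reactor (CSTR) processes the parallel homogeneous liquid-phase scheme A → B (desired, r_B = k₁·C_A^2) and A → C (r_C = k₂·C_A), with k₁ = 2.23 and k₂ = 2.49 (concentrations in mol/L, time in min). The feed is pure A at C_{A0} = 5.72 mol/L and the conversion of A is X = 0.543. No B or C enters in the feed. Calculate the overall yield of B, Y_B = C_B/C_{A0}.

0.380

Exit C_A = C_{A0}(1−X) = 5.72×0.457 = 2.614 mol/L.
In a CSTR the entire volume is at exit conditions, so r_B = 2.23×2.614^2 = 15.24 and r_C = 2.49×2.614 = 6.509.
Fraction of consumed A going to B: r_B/(r_B+r_C) = 0.7007.
C_B = 0.7007·C_{A0}·X = 0.7007×5.72×0.543 = 2.18 mol/L; Y_B = C_B/C_{A0} = 0.380.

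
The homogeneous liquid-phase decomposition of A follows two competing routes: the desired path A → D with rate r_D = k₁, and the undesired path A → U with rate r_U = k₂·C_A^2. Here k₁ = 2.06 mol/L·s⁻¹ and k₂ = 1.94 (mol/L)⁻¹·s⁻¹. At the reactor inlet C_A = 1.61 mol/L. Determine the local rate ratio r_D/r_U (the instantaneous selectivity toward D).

S_{D/U} = r_D/r_U = (k₁)/(k₂·C_A^2) = (k₁/k₂)·C_A^-2.
= (2.06) / (1.94×1.610^2) = 2.060/5.029 = 0.410.
The undesired path is higher order in A, so low C_A (CSTR or dilute feed) favours D.

0.410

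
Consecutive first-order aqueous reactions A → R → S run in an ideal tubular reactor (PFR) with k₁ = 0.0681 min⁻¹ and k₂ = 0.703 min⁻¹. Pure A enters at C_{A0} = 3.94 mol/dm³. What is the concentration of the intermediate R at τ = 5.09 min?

The intermediate concentration in a first-order A→B→C sequence is C_R = k₁C_{A0}(e^(−k₁τ) − e^(−k₂τ))/(k₂−k₁).
e^(−k₁τ) = e^(−0.0681×5.09) = e^(−0.3466) = 0.7071; e^(−k₂τ) = e^(−3.578) = 0.02792.
C_R = 0.0681×3.94/(0.703−0.0681) × (0.7071−0.02792) = 0.4226×0.6791 = 0.2870 mol/dm³.

0.287 mol/dm³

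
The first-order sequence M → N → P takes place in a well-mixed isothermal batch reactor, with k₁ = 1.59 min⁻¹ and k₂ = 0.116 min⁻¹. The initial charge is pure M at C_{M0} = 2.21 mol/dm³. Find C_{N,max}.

Evaluating C_N at t_opt = ln(k₂/k₁)/(k₂−k₁) gives C_{N,max}/C_{M0} = (k₁/k₂)^[k₂/(k₂−k₁)].
= (1.59/0.116)^(0.116/(0.116−1.59)) = (13.71)^(-0.07870) = 0.8138.
C_{N,max} = 0.8138×2.21 = 1.80 mol/dm³.

1.80 mol/dm³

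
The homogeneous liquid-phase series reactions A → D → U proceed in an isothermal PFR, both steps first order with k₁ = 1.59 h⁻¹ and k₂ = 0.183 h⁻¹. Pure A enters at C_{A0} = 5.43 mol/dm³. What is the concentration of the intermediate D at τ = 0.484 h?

2.77 mol/dm³

Solving the coupled first-order balances gives C_D(τ) = [k₁/(k₂−k₁)]·C_{A0}·(e^(−k₁τ) − e^(−k₂τ)).
e^(−k₁τ) = e^(−1.59×0.484) = e^(−0.7696) = 0.4632; e^(−k₂τ) = e^(−0.08857) = 0.9152.
C_D = 1.59×5.43/(0.183−1.59) × (0.4632−0.9152) = (-6.136)×(-0.4520) = 2.774 mol/dm³.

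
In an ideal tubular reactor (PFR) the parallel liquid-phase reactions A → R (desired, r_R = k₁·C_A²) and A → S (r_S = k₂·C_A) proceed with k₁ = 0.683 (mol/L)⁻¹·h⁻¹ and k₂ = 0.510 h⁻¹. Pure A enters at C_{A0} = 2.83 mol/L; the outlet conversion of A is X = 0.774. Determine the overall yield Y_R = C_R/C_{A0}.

0.524

C_A = C_{A0}(1−X) = 0.6396 mol/L.
Along a PFR/batch, dC_S/dC_A = −r_S/(r_R+r_S) = −k₂/(k₂+k₁·C_A).
Integrating from C_{A0} to C_A: C_S = (0.510/0.683)·ln[(0.510+0.683·2.83)/(0.510+0.683·0.640)] = 0.7467·ln(2.443/0.9468) = 0.7077 mol/L.
Then C_R = (C_{A0}−C_A) − C_S = 2.190 − 0.7077 = 1.483 mol/L.
Y_R = C_R/C_{A0} = 1.483/2.83 = 0.524.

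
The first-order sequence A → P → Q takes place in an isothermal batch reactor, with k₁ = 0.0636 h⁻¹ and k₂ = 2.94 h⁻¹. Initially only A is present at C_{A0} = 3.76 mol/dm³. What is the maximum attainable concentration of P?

At the optimum, C_{P,max}/C_{A0} = (k₁/k₂)^[k₂/(k₂−k₁)].
= (0.0636/2.94)^(2.94/(2.94−0.0636)) = (0.02163)^(1.022) = 0.01987.
C_{P,max} = 0.01987×3.76 = 0.0747 mol/dm³.

0.0747 mol/dm³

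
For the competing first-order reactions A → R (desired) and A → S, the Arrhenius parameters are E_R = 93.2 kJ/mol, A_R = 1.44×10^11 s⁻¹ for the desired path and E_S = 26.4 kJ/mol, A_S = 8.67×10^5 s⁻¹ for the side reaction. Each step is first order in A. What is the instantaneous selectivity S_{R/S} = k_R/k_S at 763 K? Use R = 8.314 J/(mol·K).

k_R/k_S = (A_R/A_S)·exp[−(E_R−E_S)/(RT)] = (A_R/A_S)·exp[(E_S−E_R)/(RT)].
(E_S−E_R)/(RT) = (26.4−93.2)×10³/(8.314×763) = -66800/6344 = -10.53.
k_R/k_S = (1.44×10^11/8.67×10^5)·exp(-10.53) = 1.661×10^5 × 2.671×10^-5 = 4.44.
Since E_R > E_S, raising the temperature improves selectivity toward R.

4.44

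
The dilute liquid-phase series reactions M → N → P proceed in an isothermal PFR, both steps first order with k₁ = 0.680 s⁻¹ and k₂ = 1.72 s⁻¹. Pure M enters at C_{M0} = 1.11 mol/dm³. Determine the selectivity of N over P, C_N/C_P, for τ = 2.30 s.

0.187

For first-order series with pure M initially, C_N(τ) = k₁C_{M0}/(k₂−k₁)·(e^(−k₁τ) − e^(−k₂τ)).
e^(−k₁τ) = e^(−0.680×2.30) = e^(−1.564) = 0.2093; e^(−k₂τ) = e^(−3.956) = 0.01914.
C_N = 0.680×1.11/(1.72−0.680) × (0.2093−0.01914) = 0.7258×0.1902 = 0.1380 mol/dm³.
C_M = C_{M0}e^(−k₁τ) = 0.2323 mol/dm³, so C_P = C_{M0}−C_M−C_N = 0.7397 mol/dm³; C_N/C_P = 0.187.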